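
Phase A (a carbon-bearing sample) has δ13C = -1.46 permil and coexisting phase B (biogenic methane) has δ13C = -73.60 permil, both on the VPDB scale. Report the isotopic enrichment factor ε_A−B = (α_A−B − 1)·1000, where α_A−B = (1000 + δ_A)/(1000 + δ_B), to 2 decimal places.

α_A−B = (1000 + -1.46) / (1000 + -73.60) = 998.54 / 926.40 = 1.077871
ε_A−B = (1.077871 − 1) × 1000 = 77.871 permil
(The approximation ε ≈ δ_A − δ_B would give 72.14 permil.)

77.87 permil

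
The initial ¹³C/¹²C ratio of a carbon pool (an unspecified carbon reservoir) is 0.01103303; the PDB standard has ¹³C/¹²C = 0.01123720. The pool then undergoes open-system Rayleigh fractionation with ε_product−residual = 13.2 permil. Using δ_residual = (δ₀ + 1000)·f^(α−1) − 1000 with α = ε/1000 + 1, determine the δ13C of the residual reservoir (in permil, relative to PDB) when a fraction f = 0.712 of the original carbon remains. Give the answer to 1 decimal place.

δ₀ = (0.01103303/0.01123720 − 1)×1000 = (0.981831 − 1)×1000 = -18.169 permil
α − 1 = ε/1000 = 0.0132
f^(α−1) = 0.712^(0.0132) = 0.995526
δ_res = (-18.169 + 1000) × 0.995526 − 1000 = 977.438 − 1000 = -22.56 permil

-22.6 permil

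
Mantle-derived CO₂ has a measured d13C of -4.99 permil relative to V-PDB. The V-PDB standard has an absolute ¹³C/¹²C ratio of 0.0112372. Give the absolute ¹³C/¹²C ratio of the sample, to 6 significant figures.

R_sample = R_standard × (d13C/1000 + 1)
R_sample = 0.0112372 × (-4.99/1000 + 1) = 0.0112372 × 0.995010
R_sample = 0.0111811

0.0111811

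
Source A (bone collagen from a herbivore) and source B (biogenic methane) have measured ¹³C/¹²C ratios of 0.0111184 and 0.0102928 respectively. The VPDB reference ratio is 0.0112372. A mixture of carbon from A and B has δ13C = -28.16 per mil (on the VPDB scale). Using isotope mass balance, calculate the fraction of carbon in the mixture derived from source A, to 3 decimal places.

0.761

δ_A = (0.0111184/0.0112372 − 1)×1000 = (0.989428 − 1)×1000 = -10.572 per mil
δ_B = (0.0102928/0.0112372 − 1)×1000 = (0.915958 − 1)×1000 = -84.042 per mil
f_A = (δ_mix − δ_B)/(δ_A − δ_B) = (-28.16 − (-84.042))/(-10.572 − (-84.042))
f_A = 55.882 / 73.470 = 0.7606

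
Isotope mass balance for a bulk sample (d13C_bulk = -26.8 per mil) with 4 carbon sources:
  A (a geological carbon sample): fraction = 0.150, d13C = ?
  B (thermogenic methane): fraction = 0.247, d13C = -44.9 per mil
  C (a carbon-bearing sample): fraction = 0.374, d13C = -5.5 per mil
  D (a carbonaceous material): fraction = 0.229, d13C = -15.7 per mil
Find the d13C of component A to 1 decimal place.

Isotope mass balance: δ_bulk = Σ fᵢ·δᵢ.
-26.8 = 0.150×δ_A + 0.247×(-44.9) + 0.374×(-5.5) + 0.229×(-15.7)
0.150·δ_A = -26.8 − (-16.743) = -10.057
δ_A = -10.057 / 0.150 = -67.05 per mil

-67.0 per mil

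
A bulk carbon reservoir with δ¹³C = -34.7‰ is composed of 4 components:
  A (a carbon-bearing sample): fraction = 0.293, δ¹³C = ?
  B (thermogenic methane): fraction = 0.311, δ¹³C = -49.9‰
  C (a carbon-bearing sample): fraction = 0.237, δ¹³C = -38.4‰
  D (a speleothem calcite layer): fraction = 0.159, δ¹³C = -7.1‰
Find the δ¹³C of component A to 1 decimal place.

Isotope mass balance: δ_bulk = Σ fᵢ·δᵢ.
-34.7 = 0.293×δ_A + 0.311×(-49.9) + 0.237×(-38.4) + 0.159×(-7.1)
0.293·δ_A = -34.7 − (-25.749) = -8.951
δ_A = -8.951 / 0.293 = -30.55‰

-30.6‰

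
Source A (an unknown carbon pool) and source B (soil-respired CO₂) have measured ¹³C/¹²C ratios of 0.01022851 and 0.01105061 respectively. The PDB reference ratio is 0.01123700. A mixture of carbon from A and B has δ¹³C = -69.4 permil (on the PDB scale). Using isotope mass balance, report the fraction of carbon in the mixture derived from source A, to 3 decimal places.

δ_A = (0.01022851/0.01123700 − 1)×1000 = (0.910253 − 1)×1000 = -89.747 permil
δ_B = (0.01105061/0.01123700 − 1)×1000 = (0.983413 − 1)×1000 = -16.587 permil
f_A = (δ_mix − δ_B)/(δ_A − δ_B) = (-69.4 − (-16.587))/(-89.747 − (-16.587))
f_A = -52.813 / -73.160 = 0.7219

0.722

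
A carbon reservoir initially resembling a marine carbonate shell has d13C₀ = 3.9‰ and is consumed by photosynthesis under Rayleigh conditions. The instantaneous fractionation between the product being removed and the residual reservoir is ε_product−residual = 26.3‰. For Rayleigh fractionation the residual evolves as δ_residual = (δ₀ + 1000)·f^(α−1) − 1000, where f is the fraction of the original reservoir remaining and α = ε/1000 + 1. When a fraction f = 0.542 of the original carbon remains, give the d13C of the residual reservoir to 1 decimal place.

Rayleigh residual: δ_res = (δ₀ + 1000)·f^(α−1) − 1000
α = ε/1000 + 1 = 1.02630, so α − 1 = 0.02630
f^(α−1) = 0.542^(0.02630) = 0.984021
δ_res = (3.9 + 1000) × 0.984021 − 1000 = 987.858 − 1000 = -12.14‰

-12.1‰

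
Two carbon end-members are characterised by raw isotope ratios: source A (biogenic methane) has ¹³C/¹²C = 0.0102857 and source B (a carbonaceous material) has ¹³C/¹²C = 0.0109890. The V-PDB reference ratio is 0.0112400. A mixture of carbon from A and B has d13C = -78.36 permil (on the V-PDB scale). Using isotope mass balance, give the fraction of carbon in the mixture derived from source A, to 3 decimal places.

0.895

δ_A = (0.0102857/0.0112400 − 1)×1000 = (0.915098 − 1)×1000 = -84.902 permil
δ_B = (0.0109890/0.0112400 − 1)×1000 = (0.977669 − 1)×1000 = -22.331 permil
f_A = (δ_mix − δ_B)/(δ_A − δ_B) = (-78.36 − (-22.331))/(-84.902 − (-22.331))
f_A = -56.029 / -62.571 = 0.8954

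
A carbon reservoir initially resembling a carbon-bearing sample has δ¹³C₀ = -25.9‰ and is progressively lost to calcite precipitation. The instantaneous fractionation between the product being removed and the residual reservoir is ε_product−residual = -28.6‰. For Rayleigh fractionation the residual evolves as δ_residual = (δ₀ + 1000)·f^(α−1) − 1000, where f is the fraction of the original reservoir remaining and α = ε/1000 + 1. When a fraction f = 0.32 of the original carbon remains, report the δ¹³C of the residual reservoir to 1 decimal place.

6.4‰

Rayleigh residual: δ_res = (δ₀ + 1000)·f^(α−1) − 1000
α = ε/1000 + 1 = 0.97140, so α − 1 = -0.02860
f^(α−1) = 0.32^(-0.02860) = 1.033125
δ_res = (-25.9 + 1000) × 1.033125 − 1000 = 1006.367 − 1000 = 6.37‰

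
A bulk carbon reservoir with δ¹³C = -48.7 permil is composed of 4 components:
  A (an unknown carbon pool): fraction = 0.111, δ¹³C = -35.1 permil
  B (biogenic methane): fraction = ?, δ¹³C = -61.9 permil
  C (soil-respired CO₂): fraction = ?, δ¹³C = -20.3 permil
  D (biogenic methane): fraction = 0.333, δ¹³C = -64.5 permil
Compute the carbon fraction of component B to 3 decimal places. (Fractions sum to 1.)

0.289

Let f_B and f_C be the unknown fractions; fractions sum to 1 so f_B + f_C = 0.556.
Mass balance: Σ fᵢ·δᵢ = δ_bulk ⇒ f_B·(-61.9) + f_C·(-20.3) = -48.7 − (-25.375) = -23.325
Substitute f_C = 0.556 − f_B:
f_B·(-61.9 − -20.3) = -23.325 − 0.556×(-20.3) = -12.039
f_B = -12.039 / -41.6 = 0.2894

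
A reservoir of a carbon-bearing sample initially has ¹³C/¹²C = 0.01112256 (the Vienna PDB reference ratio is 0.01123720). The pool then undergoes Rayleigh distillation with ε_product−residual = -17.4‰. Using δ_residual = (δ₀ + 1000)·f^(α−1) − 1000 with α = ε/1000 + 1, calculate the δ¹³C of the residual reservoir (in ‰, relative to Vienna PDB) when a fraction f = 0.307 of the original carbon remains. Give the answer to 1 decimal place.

δ₀ = (0.01112256/0.01123720 − 1)×1000 = (0.989798 − 1)×1000 = -10.202‰
α − 1 = ε/1000 = -0.0174
f^(α−1) = 0.307^(-0.0174) = 1.020760
δ_res = (-10.202 + 1000) × 1.020760 − 1000 = 1010.347 − 1000 = 10.35‰

10.3‰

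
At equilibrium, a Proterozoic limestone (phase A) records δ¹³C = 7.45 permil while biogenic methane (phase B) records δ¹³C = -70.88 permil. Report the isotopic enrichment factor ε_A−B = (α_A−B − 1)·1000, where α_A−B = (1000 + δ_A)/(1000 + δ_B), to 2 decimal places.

84.31 permil

α_A−B = (1000 + 7.45) / (1000 + -70.88) = 1007.45 / 929.12 = 1.084306
ε_A−B = (1.084306 − 1) × 1000 = 84.306 permil
(The approximation ε ≈ δ_A − δ_B would give 78.33 permil.)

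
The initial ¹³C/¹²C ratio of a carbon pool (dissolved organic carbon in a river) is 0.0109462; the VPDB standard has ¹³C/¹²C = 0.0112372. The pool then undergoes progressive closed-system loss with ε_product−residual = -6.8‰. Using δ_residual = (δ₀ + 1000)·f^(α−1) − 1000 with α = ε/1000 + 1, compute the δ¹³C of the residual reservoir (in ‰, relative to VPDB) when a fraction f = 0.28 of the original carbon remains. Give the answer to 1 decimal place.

-17.4‰

δ₀ = (0.0109462/0.0112372 − 1)×1000 = (0.974104 − 1)×1000 = -25.896‰
α − 1 = ε/1000 = -0.0068
f^(α−1) = 0.28^(-0.0068) = 1.008694
δ_res = (-25.896 + 1000) × 1.008694 − 1000 = 982.572 − 1000 = -17.43‰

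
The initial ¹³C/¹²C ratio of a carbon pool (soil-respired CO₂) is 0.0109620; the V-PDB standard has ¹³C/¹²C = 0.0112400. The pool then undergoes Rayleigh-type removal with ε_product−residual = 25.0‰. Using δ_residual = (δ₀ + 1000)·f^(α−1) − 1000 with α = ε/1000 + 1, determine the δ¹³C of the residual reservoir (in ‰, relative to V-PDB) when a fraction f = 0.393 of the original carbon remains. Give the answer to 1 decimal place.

δ₀ = (0.0109620/0.0112400 − 1)×1000 = (0.975267 − 1)×1000 = -24.733‰
α − 1 = ε/1000 = 0.0250
f^(α−1) = 0.393^(0.0250) = 0.976922
δ_res = (-24.733 + 1000) × 0.976922 − 1000 = 952.760 − 1000 = -47.24‰

-47.2‰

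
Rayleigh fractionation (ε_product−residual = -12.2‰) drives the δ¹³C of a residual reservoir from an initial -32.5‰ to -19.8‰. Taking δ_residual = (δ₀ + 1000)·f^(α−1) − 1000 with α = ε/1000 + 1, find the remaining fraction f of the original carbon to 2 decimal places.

α − 1 = ε/1000 = -0.0122
(δ_res + 1000)/(δ₀ + 1000) = (-19.8 + 1000)/(-32.5 + 1000) = 980.2/967.5 = 1.013127
f = 1.013127^(1/-0.0122) = exp(ln(1.013127)/-0.0122) = exp(0.01304/-0.0122)
f = exp(-1.0690) = 0.3434

0.34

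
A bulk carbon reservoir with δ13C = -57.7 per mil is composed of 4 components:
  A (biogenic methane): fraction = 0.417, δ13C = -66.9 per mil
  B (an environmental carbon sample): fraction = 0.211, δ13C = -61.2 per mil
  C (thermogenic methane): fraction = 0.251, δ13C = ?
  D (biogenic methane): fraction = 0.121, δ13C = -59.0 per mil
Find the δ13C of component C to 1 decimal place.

Isotope mass balance: δ_bulk = Σ fᵢ·δᵢ.
-57.7 = 0.417×(-66.9) + 0.211×(-61.2) + 0.251×δ_C + 0.121×(-59.0)
0.251·δ_C = -57.7 − (-47.950) = -9.751
δ_C = -9.751 / 0.251 = -38.85 per mil

-38.8 per mil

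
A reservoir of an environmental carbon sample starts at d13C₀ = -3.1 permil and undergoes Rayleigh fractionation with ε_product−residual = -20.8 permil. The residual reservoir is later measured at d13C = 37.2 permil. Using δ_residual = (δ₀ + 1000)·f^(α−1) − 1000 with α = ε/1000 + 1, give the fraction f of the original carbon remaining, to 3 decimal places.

0.149

α − 1 = ε/1000 = -0.0208
(δ_res + 1000)/(δ₀ + 1000) = (37.2 + 1000)/(-3.1 + 1000) = 1037.2/996.9 = 1.040425
f = 1.040425^(1/-0.0208) = exp(ln(1.040425)/-0.0208) = exp(0.03963/-0.0208)
f = exp(-1.9053) = 0.1488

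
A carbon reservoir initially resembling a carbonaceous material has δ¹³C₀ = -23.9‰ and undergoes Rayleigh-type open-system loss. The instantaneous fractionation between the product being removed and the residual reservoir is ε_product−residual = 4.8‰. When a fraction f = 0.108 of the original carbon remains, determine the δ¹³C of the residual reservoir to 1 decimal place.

Rayleigh residual: δ_res = (δ₀ + 1000)·f^(α−1) − 1000
α = ε/1000 + 1 = 1.00480, so α − 1 = 0.00480
f^(α−1) = 0.108^(0.00480) = 0.989374
δ_res = (-23.9 + 1000) × 0.989374 − 1000 = 965.728 − 1000 = -34.27‰

-34.3‰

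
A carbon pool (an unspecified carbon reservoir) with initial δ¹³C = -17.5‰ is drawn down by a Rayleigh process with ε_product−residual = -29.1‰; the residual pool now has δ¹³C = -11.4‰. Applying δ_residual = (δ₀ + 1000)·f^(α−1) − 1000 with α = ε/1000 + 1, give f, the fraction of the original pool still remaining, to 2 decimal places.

0.81

α − 1 = ε/1000 = -0.0291
(δ_res + 1000)/(δ₀ + 1000) = (-11.4 + 1000)/(-17.5 + 1000) = 988.6/982.5 = 1.006209
f = 1.006209^(1/-0.0291) = exp(ln(1.006209)/-0.0291) = exp(0.00619/-0.0291)
f = exp(-0.2127) = 0.8084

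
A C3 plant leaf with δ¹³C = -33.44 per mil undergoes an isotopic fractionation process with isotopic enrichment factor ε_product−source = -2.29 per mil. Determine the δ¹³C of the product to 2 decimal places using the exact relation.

-35.65 per mil

To first order, δ_product ≈ δ_source + ε = -35.73 per mil.
Exactly, δ_product = (δ_source + 1000)·(ε/1000 + 1) − 1000.
δ_product = (-33.44 + 1000) × (-2.29/1000 + 1) − 1000
δ_product = -35.653 per mil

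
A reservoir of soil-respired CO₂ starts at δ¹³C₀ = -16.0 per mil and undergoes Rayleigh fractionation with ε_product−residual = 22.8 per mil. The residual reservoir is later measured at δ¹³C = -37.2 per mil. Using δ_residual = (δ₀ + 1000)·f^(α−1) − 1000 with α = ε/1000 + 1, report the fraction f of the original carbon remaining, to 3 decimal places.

0.385

α − 1 = ε/1000 = 0.0228
(δ_res + 1000)/(δ₀ + 1000) = (-37.2 + 1000)/(-16.0 + 1000) = 962.8/984.0 = 0.978455
f = 0.978455^(1/0.0228) = exp(ln(0.978455)/0.0228) = exp(-0.02178/0.0228)
f = exp(-0.9553) = 0.3847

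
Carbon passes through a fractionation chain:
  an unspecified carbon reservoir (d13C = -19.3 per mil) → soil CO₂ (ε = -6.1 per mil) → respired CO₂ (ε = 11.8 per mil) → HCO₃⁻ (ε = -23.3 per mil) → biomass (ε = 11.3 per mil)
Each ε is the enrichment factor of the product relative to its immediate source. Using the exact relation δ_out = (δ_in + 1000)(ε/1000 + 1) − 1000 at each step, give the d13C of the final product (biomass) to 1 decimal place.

-25.9 per mil

step 1: δ = (-19.30 + 1000)·(-6.1/1000 + 1) − 1000 = -25.28 per mil
step 2: δ = (-25.28 + 1000)·(11.8/1000 + 1) − 1000 = -13.78 per mil
step 3: δ = (-13.78 + 1000)·(-23.3/1000 + 1) − 1000 = -36.76 per mil
step 4: δ = (-36.76 + 1000)·(11.3/1000 + 1) − 1000 = -25.87 per mil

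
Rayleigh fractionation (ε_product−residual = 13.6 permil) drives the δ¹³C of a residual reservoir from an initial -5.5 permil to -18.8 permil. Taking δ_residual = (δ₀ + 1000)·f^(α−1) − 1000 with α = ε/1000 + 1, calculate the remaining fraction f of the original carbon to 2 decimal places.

α − 1 = ε/1000 = 0.0136
(δ_res + 1000)/(δ₀ + 1000) = (-18.8 + 1000)/(-5.5 + 1000) = 981.2/994.5 = 0.986626
f = 0.986626^(1/0.0136) = exp(ln(0.986626)/0.0136) = exp(-0.01346/0.0136)
f = exp(-0.9900) = 0.3716

0.37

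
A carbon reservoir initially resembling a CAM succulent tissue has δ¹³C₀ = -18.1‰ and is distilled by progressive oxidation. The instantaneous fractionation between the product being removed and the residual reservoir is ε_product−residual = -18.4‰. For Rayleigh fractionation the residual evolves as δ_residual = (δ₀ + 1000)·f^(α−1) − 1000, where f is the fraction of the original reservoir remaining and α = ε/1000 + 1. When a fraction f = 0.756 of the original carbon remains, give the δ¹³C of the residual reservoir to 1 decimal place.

-13.0‰

Rayleigh residual: δ_res = (δ₀ + 1000)·f^(α−1) − 1000
α = ε/1000 + 1 = 0.98160, so α − 1 = -0.01840
f^(α−1) = 0.756^(-0.01840) = 1.005160
δ_res = (-18.1 + 1000) × 1.005160 − 1000 = 986.967 − 1000 = -13.03‰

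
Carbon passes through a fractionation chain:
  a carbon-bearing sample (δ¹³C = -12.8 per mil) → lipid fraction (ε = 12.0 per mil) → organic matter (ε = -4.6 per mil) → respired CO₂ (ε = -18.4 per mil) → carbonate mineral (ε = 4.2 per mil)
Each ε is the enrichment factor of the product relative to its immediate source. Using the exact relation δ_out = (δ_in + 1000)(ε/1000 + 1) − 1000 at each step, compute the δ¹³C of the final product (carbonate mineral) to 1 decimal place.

-19.7 per mil

step 1: δ = (-12.80 + 1000)·(12.0/1000 + 1) − 1000 = -0.95 per mil
step 2: δ = (-0.95 + 1000)·(-4.6/1000 + 1) − 1000 = -5.55 per mil
step 3: δ = (-5.55 + 1000)·(-18.4/1000 + 1) − 1000 = -23.85 per mil
step 4: δ = (-23.85 + 1000)·(4.2/1000 + 1) − 1000 = -19.75 per mil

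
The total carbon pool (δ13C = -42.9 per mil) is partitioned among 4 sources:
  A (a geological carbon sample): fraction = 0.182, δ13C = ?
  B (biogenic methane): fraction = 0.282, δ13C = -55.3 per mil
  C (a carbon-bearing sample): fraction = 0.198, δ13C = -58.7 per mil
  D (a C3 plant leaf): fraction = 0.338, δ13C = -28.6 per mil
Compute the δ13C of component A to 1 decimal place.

-33.1 per mil

Isotope mass balance: δ_bulk = Σ fᵢ·δᵢ.
-42.9 = 0.182×δ_A + 0.282×(-55.3) + 0.198×(-58.7) + 0.338×(-28.6)
0.182·δ_A = -42.9 − (-36.884) = -6.016
δ_A = -6.016 / 0.182 = -33.05 per mil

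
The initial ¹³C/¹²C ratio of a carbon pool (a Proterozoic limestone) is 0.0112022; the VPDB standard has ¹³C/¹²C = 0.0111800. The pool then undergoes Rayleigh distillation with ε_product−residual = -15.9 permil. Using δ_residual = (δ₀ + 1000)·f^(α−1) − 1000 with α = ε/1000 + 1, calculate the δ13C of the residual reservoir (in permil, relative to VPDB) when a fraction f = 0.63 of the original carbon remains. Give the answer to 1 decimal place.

9.4 permil

δ₀ = (0.0112022/0.0111800 − 1)×1000 = (1.001986 − 1)×1000 = 1.986 permil
α − 1 = ε/1000 = -0.0159
f^(α−1) = 0.63^(-0.0159) = 1.007373
δ_res = (1.986 + 1000) × 1.007373 − 1000 = 1009.374 − 1000 = 9.37 permil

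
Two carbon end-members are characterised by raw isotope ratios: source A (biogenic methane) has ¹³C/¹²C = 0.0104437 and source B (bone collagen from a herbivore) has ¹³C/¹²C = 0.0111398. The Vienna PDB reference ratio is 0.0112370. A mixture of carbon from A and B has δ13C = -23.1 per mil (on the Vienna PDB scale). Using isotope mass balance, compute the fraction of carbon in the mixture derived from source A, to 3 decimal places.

0.233

δ_A = (0.0104437/0.0112370 − 1)×1000 = (0.929403 − 1)×1000 = -70.597 per mil
δ_B = (0.0111398/0.0112370 − 1)×1000 = (0.991350 − 1)×1000 = -8.650 per mil
f_A = (δ_mix − δ_B)/(δ_A − δ_B) = (-23.1 − (-8.650))/(-70.597 − (-8.650))
f_A = -14.450 / -61.947 = 0.2333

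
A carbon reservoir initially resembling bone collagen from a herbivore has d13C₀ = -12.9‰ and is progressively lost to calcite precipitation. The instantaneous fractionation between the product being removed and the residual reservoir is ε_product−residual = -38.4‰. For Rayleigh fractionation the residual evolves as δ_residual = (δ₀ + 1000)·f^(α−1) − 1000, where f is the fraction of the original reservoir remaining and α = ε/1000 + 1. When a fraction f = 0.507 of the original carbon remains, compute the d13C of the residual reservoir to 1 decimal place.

Rayleigh residual: δ_res = (δ₀ + 1000)·f^(α−1) − 1000
α = ε/1000 + 1 = 0.96160, so α − 1 = -0.03840
f^(α−1) = 0.507^(-0.03840) = 1.026426
δ_res = (-12.9 + 1000) × 1.026426 − 1000 = 1013.185 − 1000 = 13.19‰

13.2‰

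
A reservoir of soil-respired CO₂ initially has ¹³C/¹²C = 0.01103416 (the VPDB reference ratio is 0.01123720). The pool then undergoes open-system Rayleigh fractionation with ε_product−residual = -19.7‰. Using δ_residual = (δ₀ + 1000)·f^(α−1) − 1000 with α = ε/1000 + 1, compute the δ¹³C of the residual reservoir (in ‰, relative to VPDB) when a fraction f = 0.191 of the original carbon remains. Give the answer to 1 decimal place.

δ₀ = (0.01103416/0.01123720 − 1)×1000 = (0.981931 − 1)×1000 = -18.069‰
α − 1 = ε/1000 = -0.0197
f^(α−1) = 0.191^(-0.0197) = 1.033151
δ_res = (-18.069 + 1000) × 1.033151 − 1000 = 1014.483 − 1000 = 14.48‰

14.5‰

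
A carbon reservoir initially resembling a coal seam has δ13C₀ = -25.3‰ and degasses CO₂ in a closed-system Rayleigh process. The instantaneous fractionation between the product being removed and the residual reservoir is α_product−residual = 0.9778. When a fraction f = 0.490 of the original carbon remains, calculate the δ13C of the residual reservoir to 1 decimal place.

Rayleigh residual: δ_res = (δ₀ + 1000)·f^(α−1) − 1000
α − 1 = -0.02220
f^(α−1) = 0.490^(-0.02220) = 1.015962
δ_res = (-25.3 + 1000) × 1.015962 − 1000 = 990.259 − 1000 = -9.74‰

-9.7‰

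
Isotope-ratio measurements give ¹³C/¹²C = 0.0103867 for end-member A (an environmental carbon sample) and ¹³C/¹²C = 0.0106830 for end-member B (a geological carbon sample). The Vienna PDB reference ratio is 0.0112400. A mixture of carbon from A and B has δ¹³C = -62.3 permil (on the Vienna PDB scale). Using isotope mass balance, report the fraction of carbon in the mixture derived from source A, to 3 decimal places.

δ_A = (0.0103867/0.0112400 − 1)×1000 = (0.924084 − 1)×1000 = -75.916 permil
δ_B = (0.0106830/0.0112400 − 1)×1000 = (0.950445 − 1)×1000 = -49.555 permil
f_A = (δ_mix − δ_B)/(δ_A − δ_B) = (-62.3 − (-49.555))/(-75.916 − (-49.555))
f_A = -12.745 / -26.361 = 0.4835

0.483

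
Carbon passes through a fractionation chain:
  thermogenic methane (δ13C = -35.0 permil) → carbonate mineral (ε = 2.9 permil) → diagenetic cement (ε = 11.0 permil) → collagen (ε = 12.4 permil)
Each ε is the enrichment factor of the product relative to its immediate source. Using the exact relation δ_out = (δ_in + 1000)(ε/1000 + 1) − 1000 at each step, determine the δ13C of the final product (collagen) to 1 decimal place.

step 1: δ = (-35.00 + 1000)·(2.9/1000 + 1) − 1000 = -32.20 permil
step 2: δ = (-32.20 + 1000)·(11.0/1000 + 1) − 1000 = -21.56 permil
step 3: δ = (-21.56 + 1000)·(12.4/1000 + 1) − 1000 = -9.42 permil

-9.4 permil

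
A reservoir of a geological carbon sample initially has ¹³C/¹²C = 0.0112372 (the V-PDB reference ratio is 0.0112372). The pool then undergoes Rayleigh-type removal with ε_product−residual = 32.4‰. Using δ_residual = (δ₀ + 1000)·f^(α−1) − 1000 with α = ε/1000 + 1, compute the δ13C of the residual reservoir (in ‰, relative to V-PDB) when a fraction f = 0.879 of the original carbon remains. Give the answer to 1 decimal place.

-4.2‰

δ₀ = (0.0112372/0.0112372 − 1)×1000 = (1.000000 − 1)×1000 = 0.000‰
α − 1 = ε/1000 = 0.0324
f^(α−1) = 0.879^(0.0324) = 0.995830
δ_res = (0.000 + 1000) × 0.995830 − 1000 = 995.830 − 1000 = -4.17‰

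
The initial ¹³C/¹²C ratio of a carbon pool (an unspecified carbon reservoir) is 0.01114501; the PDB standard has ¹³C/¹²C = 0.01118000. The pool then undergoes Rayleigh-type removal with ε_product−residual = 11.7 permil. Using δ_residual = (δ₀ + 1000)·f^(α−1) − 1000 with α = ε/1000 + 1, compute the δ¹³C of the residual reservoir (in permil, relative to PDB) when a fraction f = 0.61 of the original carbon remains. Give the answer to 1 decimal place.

δ₀ = (0.01114501/0.01118000 − 1)×1000 = (0.996870 − 1)×1000 = -3.130 permil
α − 1 = ε/1000 = 0.0117
f^(α−1) = 0.61^(0.0117) = 0.994233
δ_res = (-3.130 + 1000) × 0.994233 − 1000 = 991.122 − 1000 = -8.88 permil

-8.9 permil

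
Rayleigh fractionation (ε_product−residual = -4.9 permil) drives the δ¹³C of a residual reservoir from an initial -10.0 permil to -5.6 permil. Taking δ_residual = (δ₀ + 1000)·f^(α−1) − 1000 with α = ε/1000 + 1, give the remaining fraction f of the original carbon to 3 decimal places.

α − 1 = ε/1000 = -0.0049
(δ_res + 1000)/(δ₀ + 1000) = (-5.6 + 1000)/(-10.0 + 1000) = 994.4/990.0 = 1.004444
f = 1.004444^(1/-0.0049) = exp(ln(1.004444)/-0.0049) = exp(0.00443/-0.0049)
f = exp(-0.9050) = 0.4045

0.405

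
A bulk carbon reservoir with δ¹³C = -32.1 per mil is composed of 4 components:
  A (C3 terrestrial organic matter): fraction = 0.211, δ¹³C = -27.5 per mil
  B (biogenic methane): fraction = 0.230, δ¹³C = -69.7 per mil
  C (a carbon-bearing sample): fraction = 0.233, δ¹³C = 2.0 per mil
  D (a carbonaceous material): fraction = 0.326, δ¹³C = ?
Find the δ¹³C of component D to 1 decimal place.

Isotope mass balance: δ_bulk = Σ fᵢ·δᵢ.
-32.1 = 0.211×(-27.5) + 0.230×(-69.7) + 0.233×(2.0) + 0.326×δ_D
0.326·δ_D = -32.1 − (-21.368) = -10.732
δ_D = -10.732 / 0.326 = -32.92 per mil

-32.9 per mil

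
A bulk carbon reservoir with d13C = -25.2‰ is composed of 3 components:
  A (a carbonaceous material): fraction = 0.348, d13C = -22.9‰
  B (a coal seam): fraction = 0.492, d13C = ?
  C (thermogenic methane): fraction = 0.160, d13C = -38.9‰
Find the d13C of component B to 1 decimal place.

Isotope mass balance: δ_bulk = Σ fᵢ·δᵢ.
-25.2 = 0.348×(-22.9) + 0.492×δ_B + 0.160×(-38.9)
0.492·δ_B = -25.2 − (-14.193) = -11.007
δ_B = -11.007 / 0.492 = -22.37‰

-22.4‰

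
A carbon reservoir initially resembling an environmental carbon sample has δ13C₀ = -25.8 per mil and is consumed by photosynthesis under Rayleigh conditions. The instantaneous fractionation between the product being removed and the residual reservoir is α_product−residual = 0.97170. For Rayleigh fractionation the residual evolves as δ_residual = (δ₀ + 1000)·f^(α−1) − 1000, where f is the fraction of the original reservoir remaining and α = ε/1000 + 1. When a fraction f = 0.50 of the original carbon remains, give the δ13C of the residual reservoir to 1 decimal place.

-6.5 per mil

Rayleigh residual: δ_res = (δ₀ + 1000)·f^(α−1) − 1000
α − 1 = -0.02830
f^(α−1) = 0.50^(-0.02830) = 1.019810
δ_res = (-25.8 + 1000) × 1.019810 − 1000 = 993.499 − 1000 = -6.50 per mil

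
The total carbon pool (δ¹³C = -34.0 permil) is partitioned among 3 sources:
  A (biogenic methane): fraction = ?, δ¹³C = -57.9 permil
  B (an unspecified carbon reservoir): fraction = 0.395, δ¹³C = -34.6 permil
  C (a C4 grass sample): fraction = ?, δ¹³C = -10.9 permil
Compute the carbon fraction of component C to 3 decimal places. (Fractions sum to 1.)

0.313

Let f_C and f_A be the unknown fractions; fractions sum to 1 so f_C + f_A = 0.605.
Mass balance: Σ fᵢ·δᵢ = δ_bulk ⇒ f_C·(-10.9) + f_A·(-57.9) = -34.0 − (-13.667) = -20.333
Substitute f_A = 0.605 − f_C:
f_C·(-10.9 − -57.9) = -20.333 − 0.605×(-57.9) = 14.697
f_C = 14.697 / 47.0 = 0.3127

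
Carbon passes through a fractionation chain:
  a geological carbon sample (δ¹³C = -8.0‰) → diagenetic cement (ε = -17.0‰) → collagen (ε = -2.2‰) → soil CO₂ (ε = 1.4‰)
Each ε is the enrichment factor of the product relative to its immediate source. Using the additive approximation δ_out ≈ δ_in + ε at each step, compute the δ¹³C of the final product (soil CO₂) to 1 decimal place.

step 1: δ ≈ -8.0 + (-17.0) = -25.0‰
step 2: δ ≈ -25.0 + (-2.2) = -27.2‰
step 3: δ ≈ -27.2 + (1.4) = -25.8‰

-25.8‰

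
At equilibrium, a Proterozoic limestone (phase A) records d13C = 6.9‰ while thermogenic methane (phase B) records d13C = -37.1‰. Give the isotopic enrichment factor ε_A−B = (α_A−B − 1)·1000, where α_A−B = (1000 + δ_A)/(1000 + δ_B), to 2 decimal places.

45.70‰

α_A−B = (1000 + 6.9) / (1000 + -37.1) = 1006.9 / 962.9 = 1.045695
ε_A−B = (1.045695 − 1) × 1000 = 45.695‰
(The approximation ε ≈ δ_A − δ_B would give 44.0‰.)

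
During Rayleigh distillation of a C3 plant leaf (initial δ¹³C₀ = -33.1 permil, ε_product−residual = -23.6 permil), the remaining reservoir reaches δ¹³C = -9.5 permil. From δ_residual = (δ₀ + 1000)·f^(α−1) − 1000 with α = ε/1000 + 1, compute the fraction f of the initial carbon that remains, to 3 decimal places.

0.360

α − 1 = ε/1000 = -0.0236
(δ_res + 1000)/(δ₀ + 1000) = (-9.5 + 1000)/(-33.1 + 1000) = 990.5/966.9 = 1.024408
f = 1.024408^(1/-0.0236) = exp(ln(1.024408)/-0.0236) = exp(0.02411/-0.0236)
f = exp(-1.0218) = 0.3599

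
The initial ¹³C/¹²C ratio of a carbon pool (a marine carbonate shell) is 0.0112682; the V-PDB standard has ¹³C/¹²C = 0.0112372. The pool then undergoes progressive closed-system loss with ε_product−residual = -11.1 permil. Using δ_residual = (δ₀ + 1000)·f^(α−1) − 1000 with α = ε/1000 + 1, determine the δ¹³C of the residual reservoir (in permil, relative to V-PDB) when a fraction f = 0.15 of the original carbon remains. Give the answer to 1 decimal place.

δ₀ = (0.0112682/0.0112372 − 1)×1000 = (1.002759 − 1)×1000 = 2.759 permil
α − 1 = ε/1000 = -0.0111
f^(α−1) = 0.15^(-0.0111) = 1.021281
δ_res = (2.759 + 1000) × 1.021281 − 1000 = 1024.099 − 1000 = 24.10 permil

24.1 permil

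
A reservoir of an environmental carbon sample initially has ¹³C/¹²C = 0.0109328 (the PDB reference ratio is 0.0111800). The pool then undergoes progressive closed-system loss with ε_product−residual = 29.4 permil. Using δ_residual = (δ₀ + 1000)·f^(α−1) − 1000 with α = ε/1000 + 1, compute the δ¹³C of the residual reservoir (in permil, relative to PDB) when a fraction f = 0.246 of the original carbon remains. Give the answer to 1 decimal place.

δ₀ = (0.0109328/0.0111800 − 1)×1000 = (0.977889 − 1)×1000 = -22.111 permil
α − 1 = ε/1000 = 0.0294
f^(α−1) = 0.246^(0.0294) = 0.959607
δ_res = (-22.111 + 1000) × 0.959607 − 1000 = 938.389 − 1000 = -61.61 permil

-61.6 permil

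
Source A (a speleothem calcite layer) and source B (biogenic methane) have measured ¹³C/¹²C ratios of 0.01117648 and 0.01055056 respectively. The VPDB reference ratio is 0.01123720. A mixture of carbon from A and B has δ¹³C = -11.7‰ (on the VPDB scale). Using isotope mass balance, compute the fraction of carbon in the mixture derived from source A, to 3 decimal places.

δ_A = (0.01117648/0.01123720 − 1)×1000 = (0.994597 − 1)×1000 = -5.403‰
δ_B = (0.01055056/0.01123720 − 1)×1000 = (0.938896 − 1)×1000 = -61.104‰
f_A = (δ_mix − δ_B)/(δ_A − δ_B) = (-11.7 − (-61.104))/(-5.403 − (-61.104))
f_A = 49.404 / 55.701 = 0.8870

0.887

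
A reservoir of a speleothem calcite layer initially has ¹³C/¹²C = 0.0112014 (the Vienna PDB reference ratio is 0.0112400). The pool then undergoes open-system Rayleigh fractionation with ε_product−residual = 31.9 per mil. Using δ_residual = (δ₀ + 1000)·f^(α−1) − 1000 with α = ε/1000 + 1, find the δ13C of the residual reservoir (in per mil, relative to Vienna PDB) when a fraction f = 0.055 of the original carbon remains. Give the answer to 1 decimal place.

δ₀ = (0.0112014/0.0112400 − 1)×1000 = (0.996566 − 1)×1000 = -3.434 per mil
α − 1 = ε/1000 = 0.0319
f^(α−1) = 0.055^(0.0319) = 0.911628
δ_res = (-3.434 + 1000) × 0.911628 − 1000 = 908.497 − 1000 = -91.50 per mil

-91.5 per mil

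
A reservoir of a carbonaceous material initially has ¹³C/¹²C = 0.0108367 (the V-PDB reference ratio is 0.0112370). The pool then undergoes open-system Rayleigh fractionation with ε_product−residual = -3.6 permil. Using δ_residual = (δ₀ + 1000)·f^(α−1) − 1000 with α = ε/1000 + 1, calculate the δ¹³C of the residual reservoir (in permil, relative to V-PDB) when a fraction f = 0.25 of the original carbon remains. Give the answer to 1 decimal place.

-30.8 permil

δ₀ = (0.0108367/0.0112370 − 1)×1000 = (0.964377 − 1)×1000 = -35.623 permil
α − 1 = ε/1000 = -0.0036
f^(α−1) = 0.25^(-0.0036) = 1.005003
δ_res = (-35.623 + 1000) × 1.005003 − 1000 = 969.202 − 1000 = -30.80 permil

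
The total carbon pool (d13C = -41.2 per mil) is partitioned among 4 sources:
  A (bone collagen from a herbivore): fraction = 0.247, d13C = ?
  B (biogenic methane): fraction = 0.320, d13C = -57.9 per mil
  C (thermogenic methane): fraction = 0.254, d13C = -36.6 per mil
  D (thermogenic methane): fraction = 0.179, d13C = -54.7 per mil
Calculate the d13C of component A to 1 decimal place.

-14.5 per mil

Isotope mass balance: δ_bulk = Σ fᵢ·δᵢ.
-41.2 = 0.247×δ_A + 0.320×(-57.9) + 0.254×(-36.6) + 0.179×(-54.7)
0.247·δ_A = -41.2 − (-37.616) = -3.584
δ_A = -3.584 / 0.247 = -14.51 per mil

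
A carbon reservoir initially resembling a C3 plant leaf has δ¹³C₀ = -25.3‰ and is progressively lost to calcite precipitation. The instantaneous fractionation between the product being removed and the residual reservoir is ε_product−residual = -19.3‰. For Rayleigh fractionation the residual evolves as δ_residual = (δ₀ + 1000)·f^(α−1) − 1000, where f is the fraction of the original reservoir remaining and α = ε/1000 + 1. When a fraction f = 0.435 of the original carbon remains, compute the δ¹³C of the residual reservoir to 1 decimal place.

Rayleigh residual: δ_res = (δ₀ + 1000)·f^(α−1) − 1000
α = ε/1000 + 1 = 0.98070, so α − 1 = -0.01930
f^(α−1) = 0.435^(-0.01930) = 1.016195
δ_res = (-25.3 + 1000) × 1.016195 − 1000 = 990.486 − 1000 = -9.51‰

-9.5‰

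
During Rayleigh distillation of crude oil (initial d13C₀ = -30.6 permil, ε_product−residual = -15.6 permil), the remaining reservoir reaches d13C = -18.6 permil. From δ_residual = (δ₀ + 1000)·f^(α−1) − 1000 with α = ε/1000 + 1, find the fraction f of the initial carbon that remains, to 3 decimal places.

0.454

α − 1 = ε/1000 = -0.0156
(δ_res + 1000)/(δ₀ + 1000) = (-18.6 + 1000)/(-30.6 + 1000) = 981.4/969.4 = 1.012379
f = 1.012379^(1/-0.0156) = exp(ln(1.012379)/-0.0156) = exp(0.01230/-0.0156)
f = exp(-0.7886) = 0.4545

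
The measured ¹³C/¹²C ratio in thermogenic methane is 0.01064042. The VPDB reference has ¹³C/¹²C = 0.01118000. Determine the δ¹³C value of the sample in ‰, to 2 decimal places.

-48.26‰

δ¹³C = (R_sample / R_standard − 1) × 1000
R_sample / R_standard = 0.01064042 / 0.01118000 = 0.951737
δ¹³C = (0.951737 − 1) × 1000 = -48.263‰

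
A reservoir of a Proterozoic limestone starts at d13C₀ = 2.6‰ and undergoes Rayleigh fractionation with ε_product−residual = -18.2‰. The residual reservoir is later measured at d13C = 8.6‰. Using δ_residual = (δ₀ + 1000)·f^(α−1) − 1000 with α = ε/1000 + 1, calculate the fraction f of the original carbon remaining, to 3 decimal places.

0.720

α − 1 = ε/1000 = -0.0182
(δ_res + 1000)/(δ₀ + 1000) = (8.6 + 1000)/(2.6 + 1000) = 1008.6/1002.6 = 1.005984
f = 1.005984^(1/-0.0182) = exp(ln(1.005984)/-0.0182) = exp(0.00597/-0.0182)
f = exp(-0.3278) = 0.7205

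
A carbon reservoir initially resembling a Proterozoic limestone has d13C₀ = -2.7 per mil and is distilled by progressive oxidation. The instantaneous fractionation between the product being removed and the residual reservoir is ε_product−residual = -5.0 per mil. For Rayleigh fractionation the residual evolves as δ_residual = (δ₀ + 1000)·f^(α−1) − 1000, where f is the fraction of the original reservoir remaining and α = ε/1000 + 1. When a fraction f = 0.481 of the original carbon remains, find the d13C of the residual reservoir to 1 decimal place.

Rayleigh residual: δ_res = (δ₀ + 1000)·f^(α−1) − 1000
α = ε/1000 + 1 = 0.99500, so α − 1 = -0.00500
f^(α−1) = 0.481^(-0.00500) = 1.003666
δ_res = (-2.7 + 1000) × 1.003666 − 1000 = 1000.956 − 1000 = 0.96 per mil

1.0 per mil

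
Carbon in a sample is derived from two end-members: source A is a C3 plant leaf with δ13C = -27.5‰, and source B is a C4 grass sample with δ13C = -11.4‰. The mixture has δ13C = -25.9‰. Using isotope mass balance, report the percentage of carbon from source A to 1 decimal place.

δ_mix = f_A·δ_A + (1 − f_A)·δ_B  ⇒  f_A = (δ_mix − δ_B)/(δ_A − δ_B)
f_A = (-25.9 − (-11.4)) / (-27.5 − (-11.4))
f_A = -14.5 / -16.1 = 0.9006

90.1%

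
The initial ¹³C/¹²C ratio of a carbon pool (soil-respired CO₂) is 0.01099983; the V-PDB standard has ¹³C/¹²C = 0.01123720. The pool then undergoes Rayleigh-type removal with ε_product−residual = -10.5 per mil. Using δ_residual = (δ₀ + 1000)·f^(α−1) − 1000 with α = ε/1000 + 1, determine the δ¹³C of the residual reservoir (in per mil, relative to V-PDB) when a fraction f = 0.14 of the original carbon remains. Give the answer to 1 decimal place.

δ₀ = (0.01099983/0.01123720 − 1)×1000 = (0.978876 − 1)×1000 = -21.124 per mil
α − 1 = ε/1000 = -0.0105
f^(α−1) = 0.14^(-0.0105) = 1.020859
δ_res = (-21.124 + 1000) × 1.020859 − 1000 = 999.295 − 1000 = -0.71 per mil

-0.7 per mil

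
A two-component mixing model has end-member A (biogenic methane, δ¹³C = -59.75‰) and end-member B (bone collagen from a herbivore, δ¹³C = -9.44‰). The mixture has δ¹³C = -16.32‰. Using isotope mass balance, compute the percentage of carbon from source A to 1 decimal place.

13.7%

δ_mix = f_A·δ_A + (1 − f_A)·δ_B  ⇒  f_A = (δ_mix − δ_B)/(δ_A − δ_B)
f_A = (-16.32 − (-9.44)) / (-59.75 − (-9.44))
f_A = -6.88 / -50.31 = 0.1368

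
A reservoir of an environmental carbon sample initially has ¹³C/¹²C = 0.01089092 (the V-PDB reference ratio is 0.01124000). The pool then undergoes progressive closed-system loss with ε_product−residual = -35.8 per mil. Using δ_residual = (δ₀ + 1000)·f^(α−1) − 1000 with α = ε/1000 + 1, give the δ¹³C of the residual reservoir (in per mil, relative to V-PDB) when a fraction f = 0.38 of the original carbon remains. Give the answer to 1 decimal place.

3.1 per mil

δ₀ = (0.01089092/0.01124000 − 1)×1000 = (0.968943 − 1)×1000 = -31.057 per mil
α − 1 = ε/1000 = -0.0358
f^(α−1) = 0.38^(-0.0358) = 1.035246
δ_res = (-31.057 + 1000) × 1.035246 − 1000 = 1003.095 − 1000 = 3.09 per mil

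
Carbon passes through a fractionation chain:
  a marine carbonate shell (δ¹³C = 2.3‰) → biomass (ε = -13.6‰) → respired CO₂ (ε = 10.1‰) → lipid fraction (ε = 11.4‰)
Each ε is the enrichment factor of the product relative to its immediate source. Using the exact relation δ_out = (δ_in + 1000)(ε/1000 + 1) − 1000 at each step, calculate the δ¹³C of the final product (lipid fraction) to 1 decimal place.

10.0‰

step 1: δ = (2.30 + 1000)·(-13.6/1000 + 1) − 1000 = -11.33‰
step 2: δ = (-11.33 + 1000)·(10.1/1000 + 1) − 1000 = -1.35‰
step 3: δ = (-1.35 + 1000)·(11.4/1000 + 1) − 1000 = 10.04‰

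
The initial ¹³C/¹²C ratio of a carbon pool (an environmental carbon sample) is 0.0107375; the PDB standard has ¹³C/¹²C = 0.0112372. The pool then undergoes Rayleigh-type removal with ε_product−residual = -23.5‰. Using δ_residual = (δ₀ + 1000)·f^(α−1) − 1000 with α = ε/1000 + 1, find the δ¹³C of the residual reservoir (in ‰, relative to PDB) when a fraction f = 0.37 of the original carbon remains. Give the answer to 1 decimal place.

-21.9‰

δ₀ = (0.0107375/0.0112372 − 1)×1000 = (0.955532 − 1)×1000 = -44.468‰
α − 1 = ε/1000 = -0.0235
f^(α−1) = 0.37^(-0.0235) = 1.023640
δ_res = (-44.468 + 1000) × 1.023640 − 1000 = 978.120 − 1000 = -21.88‰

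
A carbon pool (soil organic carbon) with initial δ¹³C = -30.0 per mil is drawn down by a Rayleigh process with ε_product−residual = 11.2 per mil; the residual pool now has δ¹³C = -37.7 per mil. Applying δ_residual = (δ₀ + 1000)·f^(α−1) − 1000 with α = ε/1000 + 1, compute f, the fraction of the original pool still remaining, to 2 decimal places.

α − 1 = ε/1000 = 0.0112
(δ_res + 1000)/(δ₀ + 1000) = (-37.7 + 1000)/(-30.0 + 1000) = 962.3/970.0 = 0.992062
f = 0.992062^(1/0.0112) = exp(ln(0.992062)/0.0112) = exp(-0.00797/0.0112)
f = exp(-0.7116) = 0.4909

0.49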